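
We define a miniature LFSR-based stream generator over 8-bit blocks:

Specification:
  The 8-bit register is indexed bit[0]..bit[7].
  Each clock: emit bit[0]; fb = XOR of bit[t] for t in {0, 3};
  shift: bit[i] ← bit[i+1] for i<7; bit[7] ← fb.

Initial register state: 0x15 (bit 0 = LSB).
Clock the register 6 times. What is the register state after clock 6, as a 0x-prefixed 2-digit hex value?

0xDC

reg_0 = 0x15
clock 1: out=1, reg = 0x8A
clock 2: out=0, reg = 0xC5
clock 3: out=1, reg = 0xE2
clock 4: out=0, reg = 0x71
clock 5: out=1, reg = 0xB8
clock 6: out=0, reg = 0xDC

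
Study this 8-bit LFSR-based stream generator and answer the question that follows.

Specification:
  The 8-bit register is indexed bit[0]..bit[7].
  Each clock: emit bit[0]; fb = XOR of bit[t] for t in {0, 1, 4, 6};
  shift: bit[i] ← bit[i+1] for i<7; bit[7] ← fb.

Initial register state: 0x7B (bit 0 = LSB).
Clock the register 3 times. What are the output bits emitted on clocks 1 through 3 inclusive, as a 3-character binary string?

110

reg_0 = 0x7B
clock 1: out=1, reg = 0x3D
clock 2: out=1, reg = 0x1E
clock 3: out=0, reg = 0x0F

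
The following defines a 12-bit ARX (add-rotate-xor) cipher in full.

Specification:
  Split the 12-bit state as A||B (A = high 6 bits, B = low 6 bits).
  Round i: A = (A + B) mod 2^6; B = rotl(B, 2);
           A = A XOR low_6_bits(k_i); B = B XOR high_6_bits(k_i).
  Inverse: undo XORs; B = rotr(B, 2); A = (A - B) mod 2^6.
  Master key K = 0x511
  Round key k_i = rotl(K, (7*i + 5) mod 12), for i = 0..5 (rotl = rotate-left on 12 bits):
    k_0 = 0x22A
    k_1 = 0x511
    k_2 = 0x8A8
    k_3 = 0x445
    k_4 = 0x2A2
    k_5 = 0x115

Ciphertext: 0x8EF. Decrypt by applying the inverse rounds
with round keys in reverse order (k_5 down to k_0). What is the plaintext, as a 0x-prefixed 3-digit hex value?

s_0 = ciphertext = 0x8EF
s_1 = InvRound(s_0, k_5) = 0xF3A
s_2 = InvRound(s_1, k_4) = 0x48C
s_3 = InvRound(s_2, k_3) = 0x017
s_4 = InvRound(s_3, k_2) = 0x2DD
s_5 = InvRound(s_4, k_1) = 0x212
s_6 = InvRound(s_5, k_0) = 0xF26

0xF26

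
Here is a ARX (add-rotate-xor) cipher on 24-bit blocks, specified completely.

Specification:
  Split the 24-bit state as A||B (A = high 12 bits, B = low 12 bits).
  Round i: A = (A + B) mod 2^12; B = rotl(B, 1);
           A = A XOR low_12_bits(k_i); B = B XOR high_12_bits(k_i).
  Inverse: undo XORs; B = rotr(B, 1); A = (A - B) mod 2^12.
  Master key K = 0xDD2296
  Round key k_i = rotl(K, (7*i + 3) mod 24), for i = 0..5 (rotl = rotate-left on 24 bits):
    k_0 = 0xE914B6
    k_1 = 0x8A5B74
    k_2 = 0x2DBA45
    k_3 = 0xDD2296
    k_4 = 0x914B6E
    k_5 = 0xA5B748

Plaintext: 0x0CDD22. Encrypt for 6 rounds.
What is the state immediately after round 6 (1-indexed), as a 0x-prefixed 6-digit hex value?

0x429931

s_0 = plaintext = 0x0CDD22
s_1 = Round(s_0, k_0) = 0x9594D4
s_2 = Round(s_1, k_1) = 0x55910D
s_3 = Round(s_2, k_2) = 0xC230C1
s_4 = Round(s_3, k_3) = 0xE72C50
s_5 = Round(s_4, k_4) = 0x1AC1B5
s_6 = Round(s_5, k_5) = 0x429931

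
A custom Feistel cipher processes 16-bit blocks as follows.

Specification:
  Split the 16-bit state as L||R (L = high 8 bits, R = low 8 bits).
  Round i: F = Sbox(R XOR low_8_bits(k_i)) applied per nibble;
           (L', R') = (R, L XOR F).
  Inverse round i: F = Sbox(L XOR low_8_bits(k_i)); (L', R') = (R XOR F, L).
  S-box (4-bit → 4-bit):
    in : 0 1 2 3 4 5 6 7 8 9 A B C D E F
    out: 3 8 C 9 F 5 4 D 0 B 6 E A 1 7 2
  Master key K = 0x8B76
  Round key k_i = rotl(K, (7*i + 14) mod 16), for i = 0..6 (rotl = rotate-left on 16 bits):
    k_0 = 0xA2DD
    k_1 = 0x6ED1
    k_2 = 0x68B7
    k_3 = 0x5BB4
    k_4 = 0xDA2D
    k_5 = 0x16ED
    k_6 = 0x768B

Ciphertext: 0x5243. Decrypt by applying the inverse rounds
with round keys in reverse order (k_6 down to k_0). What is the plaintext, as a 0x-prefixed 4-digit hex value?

s_0 = ciphertext = 0x5243
s_1 = InvRound(s_0, k_6) = 0x5852
s_2 = InvRound(s_1, k_5) = 0xB758
s_3 = InvRound(s_2, k_4) = 0xEEB7
s_4 = InvRound(s_3, k_3) = 0xE1EE
s_5 = InvRound(s_4, k_2) = 0xBAE1
s_6 = InvRound(s_5, k_1) = 0xAFBA
s_7 = InvRound(s_6, k_0) = 0x66AF

0x66AF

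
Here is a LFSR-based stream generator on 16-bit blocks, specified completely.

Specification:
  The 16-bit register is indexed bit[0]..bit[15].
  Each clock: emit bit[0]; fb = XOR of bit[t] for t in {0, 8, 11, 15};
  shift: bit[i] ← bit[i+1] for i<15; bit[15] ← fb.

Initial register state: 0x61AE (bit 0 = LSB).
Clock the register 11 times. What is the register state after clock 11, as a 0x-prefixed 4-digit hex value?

reg_0 = 0x61AE
clock 1: out=0, reg = 0xB0D7
clock 2: out=1, reg = 0x586B
clock 3: out=1, reg = 0x2C35
clock 4: out=1, reg = 0x161A
clock 5: out=0, reg = 0x0B0D
clock 6: out=1, reg = 0x8586
clock 7: out=0, reg = 0x42C3
clock 8: out=1, reg = 0xA161
clock 9: out=1, reg = 0xD0B0
clock 10: out=0, reg = 0xE858
clock 11: out=0, reg = 0x742C

0x742C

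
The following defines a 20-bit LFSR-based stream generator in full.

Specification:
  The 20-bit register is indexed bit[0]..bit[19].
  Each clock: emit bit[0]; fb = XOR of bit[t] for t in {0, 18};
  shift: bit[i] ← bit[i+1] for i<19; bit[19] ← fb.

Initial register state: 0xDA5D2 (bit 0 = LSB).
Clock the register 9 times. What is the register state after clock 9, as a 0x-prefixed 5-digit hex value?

reg_0 = 0xDA5D2
clock 1: out=0, reg = 0xED2E9
clock 2: out=1, reg = 0x76974
clock 3: out=0, reg = 0xBB4BA
clock 4: out=0, reg = 0x5DA5D
clock 5: out=1, reg = 0x2ED2E
clock 6: out=0, reg = 0x17697
clock 7: out=1, reg = 0x8BB4B
clock 8: out=1, reg = 0xC5DA5
clock 9: out=1, reg = 0x62ED2

0x62ED2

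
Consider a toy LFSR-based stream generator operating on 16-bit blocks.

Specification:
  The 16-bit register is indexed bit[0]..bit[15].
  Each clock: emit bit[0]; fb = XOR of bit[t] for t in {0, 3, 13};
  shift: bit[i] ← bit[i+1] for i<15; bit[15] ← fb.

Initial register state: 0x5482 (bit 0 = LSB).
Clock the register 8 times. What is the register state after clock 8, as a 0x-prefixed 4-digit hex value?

reg_0 = 0x5482
clock 1: out=0, reg = 0x2A41
clock 2: out=1, reg = 0x1520
clock 3: out=0, reg = 0x0A90
clock 4: out=0, reg = 0x0548
clock 5: out=0, reg = 0x82A4
clock 6: out=0, reg = 0x4152
clock 7: out=0, reg = 0x20A9
clock 8: out=1, reg = 0x9054

0x9054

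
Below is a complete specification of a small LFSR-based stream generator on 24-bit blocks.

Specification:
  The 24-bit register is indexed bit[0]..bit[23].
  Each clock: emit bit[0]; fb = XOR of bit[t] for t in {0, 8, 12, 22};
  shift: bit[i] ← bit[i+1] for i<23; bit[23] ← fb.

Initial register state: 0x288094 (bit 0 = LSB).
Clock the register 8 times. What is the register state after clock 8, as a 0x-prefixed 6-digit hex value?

reg_0 = 0x288094
clock 1: out=0, reg = 0x14404A
clock 2: out=0, reg = 0x0A2025
clock 3: out=1, reg = 0x851012
clock 4: out=0, reg = 0xC28809
clock 5: out=1, reg = 0x614404
clock 6: out=0, reg = 0xB0A202
clock 7: out=0, reg = 0x585101
clock 8: out=1, reg = 0x2C2880

0x2C2880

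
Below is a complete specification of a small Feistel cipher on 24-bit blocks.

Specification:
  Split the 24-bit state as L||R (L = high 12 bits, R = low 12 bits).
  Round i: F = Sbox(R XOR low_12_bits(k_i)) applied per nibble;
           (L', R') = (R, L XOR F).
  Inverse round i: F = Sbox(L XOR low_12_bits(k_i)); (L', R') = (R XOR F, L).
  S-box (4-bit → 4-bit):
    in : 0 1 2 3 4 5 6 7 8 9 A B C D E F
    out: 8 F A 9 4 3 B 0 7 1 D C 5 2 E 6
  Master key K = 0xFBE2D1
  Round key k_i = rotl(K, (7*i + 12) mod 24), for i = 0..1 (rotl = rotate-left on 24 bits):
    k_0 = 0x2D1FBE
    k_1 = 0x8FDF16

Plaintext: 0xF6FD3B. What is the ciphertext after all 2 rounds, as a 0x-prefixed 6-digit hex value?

0x51C0B6

s_0 = plaintext = 0xF6FD3B
s_1 = Round(s_0, k_0) = 0xD3B51C
s_2 = Round(s_1, k_1) = 0x51C0B6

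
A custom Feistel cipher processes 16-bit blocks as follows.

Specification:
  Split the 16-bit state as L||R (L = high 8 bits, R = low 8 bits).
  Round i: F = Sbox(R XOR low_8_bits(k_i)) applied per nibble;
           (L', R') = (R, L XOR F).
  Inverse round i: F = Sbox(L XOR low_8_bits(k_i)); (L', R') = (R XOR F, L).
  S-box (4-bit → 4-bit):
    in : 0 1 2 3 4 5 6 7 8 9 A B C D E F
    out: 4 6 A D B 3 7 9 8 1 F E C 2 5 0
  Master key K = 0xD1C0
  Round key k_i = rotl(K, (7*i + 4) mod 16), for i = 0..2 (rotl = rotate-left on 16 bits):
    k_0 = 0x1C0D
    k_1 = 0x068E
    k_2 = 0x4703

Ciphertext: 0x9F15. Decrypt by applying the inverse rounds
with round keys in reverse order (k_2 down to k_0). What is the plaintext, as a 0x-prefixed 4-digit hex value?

s_0 = ciphertext = 0x9F15
s_1 = InvRound(s_0, k_2) = 0x099F
s_2 = InvRound(s_1, k_1) = 0x1609
s_3 = InvRound(s_2, k_0) = 0x6716

0x6716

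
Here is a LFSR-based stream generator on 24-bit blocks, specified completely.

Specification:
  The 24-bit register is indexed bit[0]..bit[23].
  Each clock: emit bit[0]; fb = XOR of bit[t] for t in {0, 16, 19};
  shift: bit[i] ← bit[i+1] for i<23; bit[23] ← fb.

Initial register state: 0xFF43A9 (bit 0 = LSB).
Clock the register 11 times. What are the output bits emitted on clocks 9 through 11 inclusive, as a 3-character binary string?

reg_0 = 0xFF43A9
clock 1: out=1, reg = 0xFFA1D4
clock 2: out=0, reg = 0x7FD0EA
clock 3: out=0, reg = 0x3FE875
clock 4: out=1, reg = 0x9FF43A
clock 5: out=0, reg = 0x4FFA1D
clock 6: out=1, reg = 0xA7FD0E
clock 7: out=0, reg = 0xD3FE87
clock 8: out=1, reg = 0x69FF43
clock 9: out=1, reg = 0xB4FFA1
clock 10: out=1, reg = 0xDA7FD0
clock 11: out=0, reg = 0xED3FE8

110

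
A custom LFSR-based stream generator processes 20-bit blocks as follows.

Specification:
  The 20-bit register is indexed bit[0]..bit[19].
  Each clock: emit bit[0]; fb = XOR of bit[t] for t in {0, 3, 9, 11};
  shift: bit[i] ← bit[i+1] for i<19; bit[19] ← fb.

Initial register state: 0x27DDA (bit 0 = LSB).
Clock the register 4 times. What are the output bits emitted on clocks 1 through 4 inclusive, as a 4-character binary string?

0101

reg_0 = 0x27DDA
clock 1: out=0, reg = 0x13EED
clock 2: out=1, reg = 0x09F76
clock 3: out=0, reg = 0x04FBB
clock 4: out=1, reg = 0x027DD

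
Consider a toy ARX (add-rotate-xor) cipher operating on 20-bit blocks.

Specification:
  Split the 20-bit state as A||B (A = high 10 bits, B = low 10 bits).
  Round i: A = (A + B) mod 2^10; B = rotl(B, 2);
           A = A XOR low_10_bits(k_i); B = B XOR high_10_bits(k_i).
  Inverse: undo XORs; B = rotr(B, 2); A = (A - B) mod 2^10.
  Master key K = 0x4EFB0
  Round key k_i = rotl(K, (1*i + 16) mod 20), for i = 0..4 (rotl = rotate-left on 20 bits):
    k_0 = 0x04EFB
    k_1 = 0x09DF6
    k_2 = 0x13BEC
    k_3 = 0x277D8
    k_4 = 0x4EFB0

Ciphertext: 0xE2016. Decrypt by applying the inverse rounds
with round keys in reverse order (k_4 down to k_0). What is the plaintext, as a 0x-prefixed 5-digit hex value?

s_0 = ciphertext = 0xE2016
s_1 = InvRound(s_0, k_4) = 0xBB54B
s_2 = InvRound(s_1, k_3) = 0xB0275
s_3 = InvRound(s_2, k_2) = 0x67B8E
s_4 = InvRound(s_3, k_1) = 0x9F9EA
s_5 = InvRound(s_4, k_0) = 0xC1D7E

0xC1D7E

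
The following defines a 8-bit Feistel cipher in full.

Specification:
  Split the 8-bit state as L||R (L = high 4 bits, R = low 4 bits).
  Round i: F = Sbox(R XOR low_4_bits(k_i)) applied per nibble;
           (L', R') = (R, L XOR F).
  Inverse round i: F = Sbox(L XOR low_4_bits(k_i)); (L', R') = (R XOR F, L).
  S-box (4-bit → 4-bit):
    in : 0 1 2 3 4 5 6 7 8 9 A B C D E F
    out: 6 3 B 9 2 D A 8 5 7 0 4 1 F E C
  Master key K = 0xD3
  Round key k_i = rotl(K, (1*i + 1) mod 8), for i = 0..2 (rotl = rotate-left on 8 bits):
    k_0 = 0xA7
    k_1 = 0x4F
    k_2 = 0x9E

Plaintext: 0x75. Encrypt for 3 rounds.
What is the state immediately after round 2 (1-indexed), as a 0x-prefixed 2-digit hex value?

0xCC

s_0 = plaintext = 0x75
s_1 = Round(s_0, k_0) = 0x5C
s_2 = Round(s_1, k_1) = 0xCC
s_3 = Round(s_2, k_2) = 0xC7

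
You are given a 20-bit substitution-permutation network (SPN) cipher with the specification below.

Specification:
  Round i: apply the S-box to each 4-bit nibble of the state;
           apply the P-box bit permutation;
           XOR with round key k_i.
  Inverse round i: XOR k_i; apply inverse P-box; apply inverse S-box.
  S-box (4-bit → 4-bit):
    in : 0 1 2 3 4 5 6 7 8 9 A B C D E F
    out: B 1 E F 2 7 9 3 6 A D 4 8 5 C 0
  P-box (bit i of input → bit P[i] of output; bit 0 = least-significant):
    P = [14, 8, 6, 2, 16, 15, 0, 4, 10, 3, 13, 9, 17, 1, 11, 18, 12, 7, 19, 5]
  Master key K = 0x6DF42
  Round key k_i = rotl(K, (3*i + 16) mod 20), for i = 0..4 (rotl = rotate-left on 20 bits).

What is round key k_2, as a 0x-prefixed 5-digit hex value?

K = 0x6DF42
k_0 = rotl(K, (3*0+16) mod 20) = rotl(K, 16) = 0x26DF4
k_1 = rotl(K, (3*1+16) mod 20) = rotl(K, 19) = 0x36FA1
k_2 = rotl(K, (3*2+16) mod 20) = rotl(K, 2) = 0xB7D09

0xB7D09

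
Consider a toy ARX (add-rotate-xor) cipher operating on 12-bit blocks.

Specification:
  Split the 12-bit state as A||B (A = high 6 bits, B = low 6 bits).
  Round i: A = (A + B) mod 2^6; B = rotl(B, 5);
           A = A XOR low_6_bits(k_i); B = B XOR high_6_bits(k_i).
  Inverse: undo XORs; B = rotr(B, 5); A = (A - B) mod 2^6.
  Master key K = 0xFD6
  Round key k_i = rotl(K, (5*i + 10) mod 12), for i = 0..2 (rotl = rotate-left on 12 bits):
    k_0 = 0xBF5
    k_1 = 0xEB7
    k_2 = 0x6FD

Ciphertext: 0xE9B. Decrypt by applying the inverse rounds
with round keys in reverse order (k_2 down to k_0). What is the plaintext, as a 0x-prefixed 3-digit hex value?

s_0 = ciphertext = 0xE9B
s_1 = InvRound(s_0, k_2) = 0x1C0
s_2 = InvRound(s_1, k_1) = 0xEF5
s_3 = InvRound(s_2, k_0) = 0x6B4

0x6B4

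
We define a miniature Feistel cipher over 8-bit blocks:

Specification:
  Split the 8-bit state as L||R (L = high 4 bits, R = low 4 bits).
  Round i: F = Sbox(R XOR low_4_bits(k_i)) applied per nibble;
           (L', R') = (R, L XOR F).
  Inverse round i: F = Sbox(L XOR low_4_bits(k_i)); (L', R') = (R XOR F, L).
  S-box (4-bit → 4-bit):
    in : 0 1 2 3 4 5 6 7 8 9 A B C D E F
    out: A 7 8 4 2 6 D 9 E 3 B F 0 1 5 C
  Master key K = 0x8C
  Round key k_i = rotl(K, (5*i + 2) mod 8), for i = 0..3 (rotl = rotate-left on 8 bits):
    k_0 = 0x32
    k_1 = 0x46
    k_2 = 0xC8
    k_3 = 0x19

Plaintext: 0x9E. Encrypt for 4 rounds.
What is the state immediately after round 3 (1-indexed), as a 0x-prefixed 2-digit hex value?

s_0 = plaintext = 0x9E
s_1 = Round(s_0, k_0) = 0xE9
s_2 = Round(s_1, k_1) = 0x92
s_3 = Round(s_2, k_2) = 0x22
s_4 = Round(s_3, k_3) = 0x2D

0x22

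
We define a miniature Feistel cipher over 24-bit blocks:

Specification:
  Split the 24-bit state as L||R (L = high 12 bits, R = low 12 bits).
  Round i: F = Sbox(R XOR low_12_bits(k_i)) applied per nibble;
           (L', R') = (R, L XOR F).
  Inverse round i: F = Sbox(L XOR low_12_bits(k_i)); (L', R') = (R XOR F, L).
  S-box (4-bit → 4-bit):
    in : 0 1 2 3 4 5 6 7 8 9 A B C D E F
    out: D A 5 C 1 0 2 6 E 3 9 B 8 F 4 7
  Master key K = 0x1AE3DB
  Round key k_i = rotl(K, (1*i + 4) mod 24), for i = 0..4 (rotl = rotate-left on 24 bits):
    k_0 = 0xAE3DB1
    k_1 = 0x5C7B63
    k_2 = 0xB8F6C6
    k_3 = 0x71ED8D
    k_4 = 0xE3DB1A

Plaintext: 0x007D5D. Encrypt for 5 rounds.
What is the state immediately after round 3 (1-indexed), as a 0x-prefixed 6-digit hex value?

0xF05EC3

s_0 = plaintext = 0x007D5D
s_1 = Round(s_0, k_0) = 0xD5DD4F
s_2 = Round(s_1, k_1) = 0xD4FF05
s_3 = Round(s_2, k_2) = 0xF05EC3
s_4 = Round(s_3, k_3) = 0xEC3311
s_5 = Round(s_4, k_4) = 0x311018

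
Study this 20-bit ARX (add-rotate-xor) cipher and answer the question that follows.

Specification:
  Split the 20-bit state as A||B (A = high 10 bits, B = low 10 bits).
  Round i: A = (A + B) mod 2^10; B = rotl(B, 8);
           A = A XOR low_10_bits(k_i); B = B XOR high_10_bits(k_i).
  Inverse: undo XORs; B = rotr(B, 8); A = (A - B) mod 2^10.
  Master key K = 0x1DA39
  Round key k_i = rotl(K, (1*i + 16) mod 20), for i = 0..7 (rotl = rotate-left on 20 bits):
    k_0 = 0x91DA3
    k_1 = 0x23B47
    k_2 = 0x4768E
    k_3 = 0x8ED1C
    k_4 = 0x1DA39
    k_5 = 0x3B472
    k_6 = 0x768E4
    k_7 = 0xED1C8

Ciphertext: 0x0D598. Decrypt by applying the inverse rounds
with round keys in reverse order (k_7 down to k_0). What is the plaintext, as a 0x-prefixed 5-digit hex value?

0x37464

s_0 = ciphertext = 0x0D598
s_1 = InvRound(s_0, k_7) = 0x52CB2
s_2 = InvRound(s_1, k_6) = 0x039A1
s_3 = InvRound(s_2, k_5) = 0xD2D31
s_4 = InvRound(s_3, k_4) = 0x1551D
s_5 = InvRound(s_4, k_3) = 0x2B89B
s_6 = InvRound(s_5, k_2) = 0x01E19
s_7 = InvRound(s_6, k_1) = 0x38A5E
s_8 = InvRound(s_7, k_0) = 0x37464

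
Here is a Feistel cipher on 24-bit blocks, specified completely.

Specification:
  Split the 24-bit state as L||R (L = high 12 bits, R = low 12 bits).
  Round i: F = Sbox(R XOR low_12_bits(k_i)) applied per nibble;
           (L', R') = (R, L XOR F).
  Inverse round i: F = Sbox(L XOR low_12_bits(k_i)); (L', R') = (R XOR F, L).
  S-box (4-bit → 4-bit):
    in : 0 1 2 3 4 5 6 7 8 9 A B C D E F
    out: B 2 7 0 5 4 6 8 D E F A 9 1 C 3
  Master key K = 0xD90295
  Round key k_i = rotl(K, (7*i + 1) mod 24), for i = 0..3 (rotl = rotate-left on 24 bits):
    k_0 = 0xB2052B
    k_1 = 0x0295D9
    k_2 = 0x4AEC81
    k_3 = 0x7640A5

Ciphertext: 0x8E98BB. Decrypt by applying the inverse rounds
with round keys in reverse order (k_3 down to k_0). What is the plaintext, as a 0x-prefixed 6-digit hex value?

0xD5E5A9

s_0 = ciphertext = 0x8E98BB
s_1 = InvRound(s_0, k_3) = 0x5E28E9
s_2 = InvRound(s_1, k_2) = 0x6895E2
s_3 = InvRound(s_2, k_1) = 0x5A9689
s_4 = InvRound(s_3, k_0) = 0xD5E5A9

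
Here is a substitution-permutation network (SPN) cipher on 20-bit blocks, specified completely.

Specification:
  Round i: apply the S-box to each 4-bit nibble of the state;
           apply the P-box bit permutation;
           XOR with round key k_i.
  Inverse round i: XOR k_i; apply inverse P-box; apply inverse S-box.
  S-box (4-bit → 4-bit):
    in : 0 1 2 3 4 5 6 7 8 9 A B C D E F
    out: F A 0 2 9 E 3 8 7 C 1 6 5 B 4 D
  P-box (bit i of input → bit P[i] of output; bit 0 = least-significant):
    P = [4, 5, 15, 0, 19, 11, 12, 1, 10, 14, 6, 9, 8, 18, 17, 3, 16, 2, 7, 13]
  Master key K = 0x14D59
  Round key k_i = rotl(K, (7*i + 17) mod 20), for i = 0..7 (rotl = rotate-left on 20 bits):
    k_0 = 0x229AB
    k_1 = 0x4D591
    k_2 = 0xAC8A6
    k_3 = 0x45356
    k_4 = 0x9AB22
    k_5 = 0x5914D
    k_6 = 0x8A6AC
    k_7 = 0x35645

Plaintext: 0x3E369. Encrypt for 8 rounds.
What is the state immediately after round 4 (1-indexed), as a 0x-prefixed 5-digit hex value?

s_0 = plaintext = 0x3E369
s_1 = Round(s_0, k_0) = 0x8E1AE
s_2 = Round(s_1, k_1) = 0xF1715
s_3 = Round(s_2, k_2) = 0xF620D
s_4 = Round(s_3, k_3) = 0x96AE5
s_5 = Round(s_4, k_4) = 0xD1E83
s_6 = Round(s_5, k_5) = 0x8A921
s_7 = Round(s_6, k_6) = 0x9A549
s_8 = Round(s_7, k_7) = 0xBB586

0x96AE5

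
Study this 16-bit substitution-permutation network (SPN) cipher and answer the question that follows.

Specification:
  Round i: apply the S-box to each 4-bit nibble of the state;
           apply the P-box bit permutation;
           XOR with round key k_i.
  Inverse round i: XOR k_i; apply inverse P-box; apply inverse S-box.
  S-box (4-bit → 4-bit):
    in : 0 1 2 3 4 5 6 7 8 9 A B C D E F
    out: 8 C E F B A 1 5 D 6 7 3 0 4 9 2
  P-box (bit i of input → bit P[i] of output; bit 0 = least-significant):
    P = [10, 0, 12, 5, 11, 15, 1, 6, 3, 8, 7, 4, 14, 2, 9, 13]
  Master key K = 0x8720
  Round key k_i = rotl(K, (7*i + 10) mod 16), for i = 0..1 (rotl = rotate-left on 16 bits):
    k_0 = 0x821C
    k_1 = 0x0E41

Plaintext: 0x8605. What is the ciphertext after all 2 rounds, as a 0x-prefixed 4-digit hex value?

0x6672

s_0 = plaintext = 0x8605
s_1 = Round(s_0, k_0) = 0xE075
s_2 = Round(s_1, k_1) = 0x6672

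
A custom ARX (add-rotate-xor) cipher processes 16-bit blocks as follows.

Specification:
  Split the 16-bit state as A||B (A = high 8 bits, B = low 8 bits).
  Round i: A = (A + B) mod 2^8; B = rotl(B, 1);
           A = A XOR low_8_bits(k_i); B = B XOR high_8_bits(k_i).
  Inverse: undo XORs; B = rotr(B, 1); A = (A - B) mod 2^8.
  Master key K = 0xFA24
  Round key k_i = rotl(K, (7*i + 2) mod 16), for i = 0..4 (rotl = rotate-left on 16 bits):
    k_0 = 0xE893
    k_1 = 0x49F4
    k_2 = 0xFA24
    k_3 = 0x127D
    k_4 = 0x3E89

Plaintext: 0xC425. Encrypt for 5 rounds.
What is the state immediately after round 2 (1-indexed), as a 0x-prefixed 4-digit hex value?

0xE80C

s_0 = plaintext = 0xC425
s_1 = Round(s_0, k_0) = 0x7AA2
s_2 = Round(s_1, k_1) = 0xE80C
s_3 = Round(s_2, k_2) = 0xD0E2
s_4 = Round(s_3, k_3) = 0xCFD7
s_5 = Round(s_4, k_4) = 0x2F91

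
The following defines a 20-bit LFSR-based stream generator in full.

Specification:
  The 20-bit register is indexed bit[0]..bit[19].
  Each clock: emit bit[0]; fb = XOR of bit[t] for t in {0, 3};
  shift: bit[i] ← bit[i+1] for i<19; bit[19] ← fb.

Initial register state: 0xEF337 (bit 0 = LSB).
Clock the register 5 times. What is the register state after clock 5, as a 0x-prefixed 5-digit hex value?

reg_0 = 0xEF337
clock 1: out=1, reg = 0xF799B
clock 2: out=1, reg = 0x7BCCD
clock 3: out=1, reg = 0x3DE66
clock 4: out=0, reg = 0x1EF33
clock 5: out=1, reg = 0x8F799

0x8F799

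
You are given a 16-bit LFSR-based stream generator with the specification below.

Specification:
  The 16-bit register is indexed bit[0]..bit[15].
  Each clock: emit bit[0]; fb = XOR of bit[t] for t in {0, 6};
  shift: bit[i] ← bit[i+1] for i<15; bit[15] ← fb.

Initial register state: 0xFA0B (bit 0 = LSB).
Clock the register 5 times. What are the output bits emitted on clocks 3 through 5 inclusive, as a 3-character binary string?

010

reg_0 = 0xFA0B
clock 1: out=1, reg = 0xFD05
clock 2: out=1, reg = 0xFE82
clock 3: out=0, reg = 0x7F41
clock 4: out=1, reg = 0x3FA0
clock 5: out=0, reg = 0x1FD0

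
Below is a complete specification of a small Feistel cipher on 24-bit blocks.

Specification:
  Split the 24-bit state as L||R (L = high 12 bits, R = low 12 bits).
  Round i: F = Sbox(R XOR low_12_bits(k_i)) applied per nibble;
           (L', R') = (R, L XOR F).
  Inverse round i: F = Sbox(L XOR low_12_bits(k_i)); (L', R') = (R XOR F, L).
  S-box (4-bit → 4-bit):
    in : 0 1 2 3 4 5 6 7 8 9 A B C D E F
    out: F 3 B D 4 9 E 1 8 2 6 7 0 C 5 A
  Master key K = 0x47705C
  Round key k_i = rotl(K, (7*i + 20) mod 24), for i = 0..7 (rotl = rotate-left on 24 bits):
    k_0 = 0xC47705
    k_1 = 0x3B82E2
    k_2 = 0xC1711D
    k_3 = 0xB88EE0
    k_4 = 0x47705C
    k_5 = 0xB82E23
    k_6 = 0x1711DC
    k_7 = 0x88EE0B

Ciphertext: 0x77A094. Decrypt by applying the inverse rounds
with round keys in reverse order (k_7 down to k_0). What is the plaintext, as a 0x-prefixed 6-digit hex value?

s_0 = ciphertext = 0x77A094
s_1 = InvRound(s_0, k_7) = 0x28777A
s_2 = InvRound(s_1, k_6) = 0xAED287
s_3 = InvRound(s_2, k_5) = 0x682AED
s_4 = InvRound(s_3, k_4) = 0x428682
s_5 = InvRound(s_4, k_3) = 0x08A428
s_6 = InvRound(s_5, k_2) = 0x70908A
s_7 = InvRound(s_6, k_1) = 0x9DD709
s_8 = InvRound(s_7, k_0) = 0x2C19DD

0x2C19DD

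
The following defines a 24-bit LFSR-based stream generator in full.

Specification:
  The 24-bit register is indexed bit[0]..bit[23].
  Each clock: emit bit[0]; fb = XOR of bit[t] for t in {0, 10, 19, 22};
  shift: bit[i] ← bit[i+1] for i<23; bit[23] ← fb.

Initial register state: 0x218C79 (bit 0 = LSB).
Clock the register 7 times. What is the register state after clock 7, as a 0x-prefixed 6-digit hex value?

0x8C4318

reg_0 = 0x218C79
clock 1: out=1, reg = 0x10C63C
clock 2: out=0, reg = 0x88631E
clock 3: out=0, reg = 0xC4318F
clock 4: out=1, reg = 0x6218C7
clock 5: out=1, reg = 0x310C63
clock 6: out=1, reg = 0x188631
clock 7: out=1, reg = 0x8C4318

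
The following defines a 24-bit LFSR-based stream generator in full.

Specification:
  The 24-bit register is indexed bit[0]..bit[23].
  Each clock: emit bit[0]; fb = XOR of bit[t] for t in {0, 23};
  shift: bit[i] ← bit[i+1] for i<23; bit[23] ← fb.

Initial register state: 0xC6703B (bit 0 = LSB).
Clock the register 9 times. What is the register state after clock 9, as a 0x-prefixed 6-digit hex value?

0x0B6338

reg_0 = 0xC6703B
clock 1: out=1, reg = 0x63381D
clock 2: out=1, reg = 0xB19C0E
clock 3: out=0, reg = 0xD8CE07
clock 4: out=1, reg = 0x6C6703
clock 5: out=1, reg = 0xB63381
clock 6: out=1, reg = 0x5B19C0
clock 7: out=0, reg = 0x2D8CE0
clock 8: out=0, reg = 0x16C670
clock 9: out=0, reg = 0x0B6338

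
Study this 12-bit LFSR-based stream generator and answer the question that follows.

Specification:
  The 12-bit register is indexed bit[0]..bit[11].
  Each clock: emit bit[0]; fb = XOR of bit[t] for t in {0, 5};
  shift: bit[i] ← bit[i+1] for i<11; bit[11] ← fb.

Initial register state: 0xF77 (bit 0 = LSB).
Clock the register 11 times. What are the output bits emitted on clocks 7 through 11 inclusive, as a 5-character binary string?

reg_0 = 0xF77
clock 1: out=1, reg = 0x7BB
clock 2: out=1, reg = 0x3DD
clock 3: out=1, reg = 0x9EE
clock 4: out=0, reg = 0xCF7
clock 5: out=1, reg = 0x67B
clock 6: out=1, reg = 0x33D
clock 7: out=1, reg = 0x19E
clock 8: out=0, reg = 0x0CF
clock 9: out=1, reg = 0x867
clock 10: out=1, reg = 0x433
clock 11: out=1, reg = 0x219

10111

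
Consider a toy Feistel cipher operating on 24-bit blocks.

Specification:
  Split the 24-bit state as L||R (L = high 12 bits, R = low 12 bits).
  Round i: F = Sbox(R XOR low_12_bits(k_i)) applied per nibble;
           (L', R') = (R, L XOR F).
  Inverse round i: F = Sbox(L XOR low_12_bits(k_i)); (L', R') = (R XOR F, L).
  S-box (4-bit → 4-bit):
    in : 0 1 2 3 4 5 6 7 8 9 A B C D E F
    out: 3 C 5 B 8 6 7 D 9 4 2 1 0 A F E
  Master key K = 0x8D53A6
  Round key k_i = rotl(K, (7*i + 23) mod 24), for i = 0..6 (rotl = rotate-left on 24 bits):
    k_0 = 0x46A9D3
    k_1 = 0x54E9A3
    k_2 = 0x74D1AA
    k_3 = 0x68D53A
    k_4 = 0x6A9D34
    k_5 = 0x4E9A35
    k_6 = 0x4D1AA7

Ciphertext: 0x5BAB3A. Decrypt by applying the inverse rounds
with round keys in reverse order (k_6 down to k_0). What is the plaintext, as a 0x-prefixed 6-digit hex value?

0x6BE114

s_0 = ciphertext = 0x5BAB3A
s_1 = InvRound(s_0, k_6) = 0x5F05BA
s_2 = InvRound(s_1, k_5) = 0xBBC5F0
s_3 = InvRound(s_2, k_4) = 0x269BBC
s_4 = InvRound(s_3, k_3) = 0x6D7269
s_5 = InvRound(s_4, k_2) = 0xFB36D7
s_6 = InvRound(s_5, k_1) = 0x114FB3
s_7 = InvRound(s_6, k_0) = 0x6BE114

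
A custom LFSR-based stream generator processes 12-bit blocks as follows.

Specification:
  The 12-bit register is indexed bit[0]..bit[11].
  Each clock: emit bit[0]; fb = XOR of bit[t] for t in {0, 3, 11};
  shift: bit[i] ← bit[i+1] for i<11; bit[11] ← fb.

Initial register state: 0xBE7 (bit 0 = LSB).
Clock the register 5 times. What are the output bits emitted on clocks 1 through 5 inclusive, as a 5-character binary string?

11100

reg_0 = 0xBE7
clock 1: out=1, reg = 0x5F3
clock 2: out=1, reg = 0xAF9
clock 3: out=1, reg = 0xD7C
clock 4: out=0, reg = 0x6BE
clock 5: out=0, reg = 0xB5F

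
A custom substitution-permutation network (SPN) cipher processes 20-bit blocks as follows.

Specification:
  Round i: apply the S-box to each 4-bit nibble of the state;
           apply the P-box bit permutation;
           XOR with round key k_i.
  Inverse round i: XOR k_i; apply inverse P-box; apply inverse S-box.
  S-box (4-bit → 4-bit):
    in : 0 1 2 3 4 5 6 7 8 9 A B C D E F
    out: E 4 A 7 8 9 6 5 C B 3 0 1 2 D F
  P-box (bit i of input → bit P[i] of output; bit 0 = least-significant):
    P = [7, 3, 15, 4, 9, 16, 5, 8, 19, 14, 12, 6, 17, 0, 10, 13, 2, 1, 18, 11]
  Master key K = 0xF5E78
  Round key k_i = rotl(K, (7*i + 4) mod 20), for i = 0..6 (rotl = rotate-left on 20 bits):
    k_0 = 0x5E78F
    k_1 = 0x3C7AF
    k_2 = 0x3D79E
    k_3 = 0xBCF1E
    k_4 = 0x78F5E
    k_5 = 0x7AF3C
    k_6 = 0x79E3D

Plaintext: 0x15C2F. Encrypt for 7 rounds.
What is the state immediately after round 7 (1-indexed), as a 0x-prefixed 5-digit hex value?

0x8999F

s_0 = plaintext = 0x15C2F
s_1 = Round(s_0, k_0) = 0xA4617
s_2 = Round(s_1, k_1) = 0x33709
s_3 = Round(s_2, k_2) = 0xCC221
s_4 = Round(s_3, k_3) = 0x80E5A
s_5 = Round(s_4, k_4) = 0xBB097
s_6 = Round(s_5, k_5) = 0x67CFC
s_7 = Round(s_6, k_6) = 0x8999F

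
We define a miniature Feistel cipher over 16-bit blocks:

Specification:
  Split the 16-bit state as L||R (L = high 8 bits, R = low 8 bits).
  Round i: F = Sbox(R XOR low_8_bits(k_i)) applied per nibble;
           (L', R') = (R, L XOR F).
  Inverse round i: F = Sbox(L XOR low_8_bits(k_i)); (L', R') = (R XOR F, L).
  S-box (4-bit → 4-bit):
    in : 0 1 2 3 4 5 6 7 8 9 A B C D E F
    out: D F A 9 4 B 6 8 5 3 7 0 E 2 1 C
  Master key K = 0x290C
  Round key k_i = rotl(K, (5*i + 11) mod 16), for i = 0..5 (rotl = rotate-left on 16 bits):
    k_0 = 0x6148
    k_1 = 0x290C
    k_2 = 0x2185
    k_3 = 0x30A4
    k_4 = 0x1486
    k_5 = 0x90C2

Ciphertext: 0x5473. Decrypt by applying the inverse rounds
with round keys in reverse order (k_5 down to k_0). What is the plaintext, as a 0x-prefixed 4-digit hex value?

s_0 = ciphertext = 0x5473
s_1 = InvRound(s_0, k_5) = 0x4554
s_2 = InvRound(s_1, k_4) = 0xBD45
s_3 = InvRound(s_2, k_3) = 0xB6BD
s_4 = InvRound(s_3, k_2) = 0x24B6
s_5 = InvRound(s_4, k_1) = 0x1324
s_6 = InvRound(s_5, k_0) = 0x9413

0x9413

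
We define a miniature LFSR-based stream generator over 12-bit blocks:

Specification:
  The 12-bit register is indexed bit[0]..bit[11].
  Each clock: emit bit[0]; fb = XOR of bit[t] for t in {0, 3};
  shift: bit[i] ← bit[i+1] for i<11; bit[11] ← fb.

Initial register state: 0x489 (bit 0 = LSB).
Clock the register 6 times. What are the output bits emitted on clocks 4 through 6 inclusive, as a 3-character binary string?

100

reg_0 = 0x489
clock 1: out=1, reg = 0x244
clock 2: out=0, reg = 0x122
clock 3: out=0, reg = 0x091
clock 4: out=1, reg = 0x848
clock 5: out=0, reg = 0xC24
clock 6: out=0, reg = 0x612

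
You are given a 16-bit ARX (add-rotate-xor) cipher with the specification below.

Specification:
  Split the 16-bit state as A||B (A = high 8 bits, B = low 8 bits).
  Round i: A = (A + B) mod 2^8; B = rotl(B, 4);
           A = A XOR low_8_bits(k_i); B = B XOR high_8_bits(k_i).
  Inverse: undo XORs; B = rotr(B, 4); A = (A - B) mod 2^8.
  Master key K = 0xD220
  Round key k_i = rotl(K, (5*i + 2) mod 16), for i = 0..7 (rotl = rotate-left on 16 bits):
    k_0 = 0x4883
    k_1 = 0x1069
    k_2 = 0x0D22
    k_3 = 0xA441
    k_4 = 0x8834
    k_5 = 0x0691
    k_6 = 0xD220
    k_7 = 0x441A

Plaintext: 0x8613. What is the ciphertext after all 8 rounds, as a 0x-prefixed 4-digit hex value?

s_0 = plaintext = 0x8613
s_1 = Round(s_0, k_0) = 0x1A79
s_2 = Round(s_1, k_1) = 0xFA87
s_3 = Round(s_2, k_2) = 0xA375
s_4 = Round(s_3, k_3) = 0x59F3
s_5 = Round(s_4, k_4) = 0x78B7
s_6 = Round(s_5, k_5) = 0xBE7D
s_7 = Round(s_6, k_6) = 0x1B05
s_8 = Round(s_7, k_7) = 0x3A14

0x3A14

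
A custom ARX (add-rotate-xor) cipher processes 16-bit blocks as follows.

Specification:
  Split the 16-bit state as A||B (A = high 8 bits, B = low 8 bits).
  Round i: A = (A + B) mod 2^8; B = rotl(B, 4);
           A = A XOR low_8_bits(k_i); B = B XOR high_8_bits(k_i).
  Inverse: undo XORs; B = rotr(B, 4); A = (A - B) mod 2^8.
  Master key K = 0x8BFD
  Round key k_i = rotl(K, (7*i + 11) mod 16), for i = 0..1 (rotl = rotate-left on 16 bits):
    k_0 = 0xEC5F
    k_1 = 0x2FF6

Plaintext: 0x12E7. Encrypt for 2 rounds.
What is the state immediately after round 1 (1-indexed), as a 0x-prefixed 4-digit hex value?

s_0 = plaintext = 0x12E7
s_1 = Round(s_0, k_0) = 0xA692
s_2 = Round(s_1, k_1) = 0xCE06

0xA692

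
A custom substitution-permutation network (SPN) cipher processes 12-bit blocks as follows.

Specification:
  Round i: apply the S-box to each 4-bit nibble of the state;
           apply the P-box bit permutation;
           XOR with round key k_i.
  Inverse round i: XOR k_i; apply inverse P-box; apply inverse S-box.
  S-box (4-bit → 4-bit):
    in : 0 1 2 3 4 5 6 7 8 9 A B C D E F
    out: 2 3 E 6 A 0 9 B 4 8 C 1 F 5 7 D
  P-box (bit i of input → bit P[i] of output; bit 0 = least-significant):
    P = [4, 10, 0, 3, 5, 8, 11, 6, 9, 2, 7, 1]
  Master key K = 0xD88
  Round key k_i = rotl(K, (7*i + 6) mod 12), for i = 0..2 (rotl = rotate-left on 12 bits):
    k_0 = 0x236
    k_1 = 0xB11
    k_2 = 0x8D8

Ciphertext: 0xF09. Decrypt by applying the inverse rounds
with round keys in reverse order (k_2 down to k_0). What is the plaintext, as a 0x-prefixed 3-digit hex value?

s_0 = ciphertext = 0xF09
s_1 = InvRound(s_0, k_2) = 0xD4E
s_2 = InvRound(s_1, k_1) = 0x79C
s_3 = InvRound(s_2, k_0) = 0xA14

0xA14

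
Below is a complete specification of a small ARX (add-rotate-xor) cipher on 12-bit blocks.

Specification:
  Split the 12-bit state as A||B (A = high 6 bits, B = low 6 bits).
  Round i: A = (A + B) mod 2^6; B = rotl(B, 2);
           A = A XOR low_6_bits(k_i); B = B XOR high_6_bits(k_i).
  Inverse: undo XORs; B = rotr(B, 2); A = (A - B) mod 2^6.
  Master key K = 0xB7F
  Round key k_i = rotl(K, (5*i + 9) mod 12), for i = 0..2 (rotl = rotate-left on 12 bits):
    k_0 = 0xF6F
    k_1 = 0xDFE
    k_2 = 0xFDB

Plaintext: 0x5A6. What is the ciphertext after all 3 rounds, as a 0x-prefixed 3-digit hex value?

0xD99

s_0 = plaintext = 0x5A6
s_1 = Round(s_0, k_0) = 0x4E7
s_2 = Round(s_1, k_1) = 0x129
s_3 = Round(s_2, k_2) = 0xD99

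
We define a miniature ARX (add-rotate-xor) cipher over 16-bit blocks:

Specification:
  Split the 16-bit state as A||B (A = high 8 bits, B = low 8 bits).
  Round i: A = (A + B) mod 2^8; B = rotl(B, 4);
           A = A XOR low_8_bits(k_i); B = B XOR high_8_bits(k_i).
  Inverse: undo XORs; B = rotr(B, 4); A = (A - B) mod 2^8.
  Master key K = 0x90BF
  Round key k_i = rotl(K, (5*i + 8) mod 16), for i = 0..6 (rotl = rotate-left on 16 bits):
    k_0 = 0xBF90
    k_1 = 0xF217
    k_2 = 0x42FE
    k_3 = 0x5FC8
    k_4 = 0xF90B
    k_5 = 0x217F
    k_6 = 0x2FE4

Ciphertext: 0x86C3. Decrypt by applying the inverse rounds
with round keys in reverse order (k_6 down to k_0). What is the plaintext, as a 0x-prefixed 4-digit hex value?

s_0 = ciphertext = 0x86C3
s_1 = InvRound(s_0, k_6) = 0x94CE
s_2 = InvRound(s_1, k_5) = 0xEDFE
s_3 = InvRound(s_2, k_4) = 0x7670
s_4 = InvRound(s_3, k_3) = 0xCCF2
s_5 = InvRound(s_4, k_2) = 0x270B
s_6 = InvRound(s_5, k_1) = 0x919F
s_7 = InvRound(s_6, k_0) = 0xFF02

0xFF02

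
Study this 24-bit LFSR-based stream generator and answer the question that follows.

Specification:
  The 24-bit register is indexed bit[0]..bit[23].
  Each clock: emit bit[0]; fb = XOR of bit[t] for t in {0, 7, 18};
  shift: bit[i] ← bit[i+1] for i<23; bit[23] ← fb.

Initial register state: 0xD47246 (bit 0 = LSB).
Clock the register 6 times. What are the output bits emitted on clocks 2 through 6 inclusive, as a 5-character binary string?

11000

reg_0 = 0xD47246
clock 1: out=0, reg = 0xEA3923
clock 2: out=1, reg = 0xF51C91
clock 3: out=1, reg = 0xFA8E48
clock 4: out=0, reg = 0x7D4724
clock 5: out=0, reg = 0xBEA392
clock 6: out=0, reg = 0x5F51C9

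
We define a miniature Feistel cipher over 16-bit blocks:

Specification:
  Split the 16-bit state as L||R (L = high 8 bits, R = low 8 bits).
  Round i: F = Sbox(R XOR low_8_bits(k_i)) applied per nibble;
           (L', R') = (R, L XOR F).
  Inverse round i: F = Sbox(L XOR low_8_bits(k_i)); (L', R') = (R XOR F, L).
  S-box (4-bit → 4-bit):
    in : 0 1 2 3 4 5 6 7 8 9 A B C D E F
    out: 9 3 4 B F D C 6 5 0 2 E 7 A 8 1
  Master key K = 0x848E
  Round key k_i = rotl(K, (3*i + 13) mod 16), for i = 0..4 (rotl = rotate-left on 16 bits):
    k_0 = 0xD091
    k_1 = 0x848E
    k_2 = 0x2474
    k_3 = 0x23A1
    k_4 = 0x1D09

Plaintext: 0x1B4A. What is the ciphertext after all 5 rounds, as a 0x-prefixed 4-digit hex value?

s_0 = plaintext = 0x1B4A
s_1 = Round(s_0, k_0) = 0x4AB5
s_2 = Round(s_1, k_1) = 0xB5F4
s_3 = Round(s_2, k_2) = 0xF4EC
s_4 = Round(s_3, k_3) = 0xEC0E
s_5 = Round(s_4, k_4) = 0x0E7A

0x0E7A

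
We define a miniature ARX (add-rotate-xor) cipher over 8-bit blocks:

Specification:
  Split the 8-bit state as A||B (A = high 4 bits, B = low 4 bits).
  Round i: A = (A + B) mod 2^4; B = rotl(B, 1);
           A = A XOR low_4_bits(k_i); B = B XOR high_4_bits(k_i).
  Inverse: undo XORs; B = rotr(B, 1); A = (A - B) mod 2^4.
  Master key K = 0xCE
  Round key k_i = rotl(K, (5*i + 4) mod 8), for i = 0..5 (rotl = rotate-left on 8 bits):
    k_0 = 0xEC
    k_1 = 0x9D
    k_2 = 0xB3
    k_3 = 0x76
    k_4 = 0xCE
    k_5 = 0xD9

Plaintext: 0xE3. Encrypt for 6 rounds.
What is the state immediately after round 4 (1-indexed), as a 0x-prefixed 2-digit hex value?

s_0 = plaintext = 0xE3
s_1 = Round(s_0, k_0) = 0xD8
s_2 = Round(s_1, k_1) = 0x88
s_3 = Round(s_2, k_2) = 0x3A
s_4 = Round(s_3, k_3) = 0xB2
s_5 = Round(s_4, k_4) = 0x38
s_6 = Round(s_5, k_5) = 0x2C

0xB2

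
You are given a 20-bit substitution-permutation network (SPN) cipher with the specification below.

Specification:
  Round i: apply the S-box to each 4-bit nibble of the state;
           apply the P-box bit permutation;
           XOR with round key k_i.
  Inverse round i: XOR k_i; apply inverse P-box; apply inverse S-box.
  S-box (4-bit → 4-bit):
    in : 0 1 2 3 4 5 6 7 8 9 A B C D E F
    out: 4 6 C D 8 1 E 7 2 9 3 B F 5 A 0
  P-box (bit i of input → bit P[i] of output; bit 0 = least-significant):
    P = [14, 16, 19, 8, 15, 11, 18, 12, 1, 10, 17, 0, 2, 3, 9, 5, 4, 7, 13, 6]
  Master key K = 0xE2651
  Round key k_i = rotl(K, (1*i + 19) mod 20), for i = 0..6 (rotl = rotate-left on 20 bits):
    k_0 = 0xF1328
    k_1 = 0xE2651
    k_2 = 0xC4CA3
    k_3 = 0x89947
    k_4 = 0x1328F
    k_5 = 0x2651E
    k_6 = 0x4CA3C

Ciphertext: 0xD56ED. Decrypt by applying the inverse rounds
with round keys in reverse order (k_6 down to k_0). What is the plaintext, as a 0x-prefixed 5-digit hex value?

s_0 = ciphertext = 0xD56ED
s_1 = InvRound(s_0, k_6) = 0xBFEB1
s_2 = InvRound(s_1, k_5) = 0x8C9B6
s_3 = InvRound(s_2, k_4) = 0xD64BC
s_4 = InvRound(s_3, k_3) = 0xCEBCB
s_5 = InvRound(s_4, k_2) = 0x26854
s_6 = InvRound(s_5, k_1) = 0xFDE1D
s_7 = InvRound(s_6, k_0) = 0x59EA9

0x59EA9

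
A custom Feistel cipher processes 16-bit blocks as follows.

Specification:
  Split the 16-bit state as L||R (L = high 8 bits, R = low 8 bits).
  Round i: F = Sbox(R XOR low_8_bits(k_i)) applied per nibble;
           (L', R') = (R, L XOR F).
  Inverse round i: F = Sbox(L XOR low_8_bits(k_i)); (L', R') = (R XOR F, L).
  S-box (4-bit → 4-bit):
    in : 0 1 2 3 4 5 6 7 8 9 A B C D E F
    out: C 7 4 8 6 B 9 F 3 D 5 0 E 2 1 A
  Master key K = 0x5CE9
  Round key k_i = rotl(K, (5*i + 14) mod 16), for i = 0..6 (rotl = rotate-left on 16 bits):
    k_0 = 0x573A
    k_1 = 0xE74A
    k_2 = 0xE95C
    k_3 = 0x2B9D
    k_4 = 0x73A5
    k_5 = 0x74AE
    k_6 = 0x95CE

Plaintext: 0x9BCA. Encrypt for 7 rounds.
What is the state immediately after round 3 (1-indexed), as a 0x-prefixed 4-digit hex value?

s_0 = plaintext = 0x9BCA
s_1 = Round(s_0, k_0) = 0xCA37
s_2 = Round(s_1, k_1) = 0x3738
s_3 = Round(s_2, k_2) = 0x38A1
s_4 = Round(s_3, k_3) = 0xA1B6
s_5 = Round(s_4, k_4) = 0xB6D9
s_6 = Round(s_5, k_5) = 0xD949
s_7 = Round(s_6, k_6) = 0x49E6

0x38A1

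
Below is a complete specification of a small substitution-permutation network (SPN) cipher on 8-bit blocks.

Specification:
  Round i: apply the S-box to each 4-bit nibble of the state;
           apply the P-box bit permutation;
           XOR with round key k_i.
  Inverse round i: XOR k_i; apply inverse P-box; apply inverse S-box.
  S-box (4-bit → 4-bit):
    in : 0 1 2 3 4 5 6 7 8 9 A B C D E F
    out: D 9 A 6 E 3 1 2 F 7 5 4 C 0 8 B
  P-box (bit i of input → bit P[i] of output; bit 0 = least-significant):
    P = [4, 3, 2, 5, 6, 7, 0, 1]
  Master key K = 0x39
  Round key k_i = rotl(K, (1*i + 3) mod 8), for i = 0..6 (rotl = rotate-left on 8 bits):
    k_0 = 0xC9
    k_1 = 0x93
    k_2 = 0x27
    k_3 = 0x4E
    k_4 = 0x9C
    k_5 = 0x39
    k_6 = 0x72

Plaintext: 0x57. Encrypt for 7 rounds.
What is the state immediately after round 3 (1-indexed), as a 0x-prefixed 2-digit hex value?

0x11

s_0 = plaintext = 0x57
s_1 = Round(s_0, k_0) = 0x01
s_2 = Round(s_1, k_1) = 0xE0
s_3 = Round(s_2, k_2) = 0x11
s_4 = Round(s_3, k_3) = 0x3C
s_5 = Round(s_4, k_4) = 0x39
s_6 = Round(s_5, k_5) = 0xA4
s_7 = Round(s_6, k_6) = 0x1F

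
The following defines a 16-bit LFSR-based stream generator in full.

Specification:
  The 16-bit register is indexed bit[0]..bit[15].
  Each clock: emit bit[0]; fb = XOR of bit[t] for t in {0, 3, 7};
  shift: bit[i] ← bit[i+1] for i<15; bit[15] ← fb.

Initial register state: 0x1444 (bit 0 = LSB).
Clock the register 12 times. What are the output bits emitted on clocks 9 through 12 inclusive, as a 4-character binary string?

reg_0 = 0x1444
clock 1: out=0, reg = 0x0A22
clock 2: out=0, reg = 0x0511
clock 3: out=1, reg = 0x8288
clock 4: out=0, reg = 0x4144
clock 5: out=0, reg = 0x20A2
clock 6: out=0, reg = 0x9051
clock 7: out=1, reg = 0xC828
clock 8: out=0, reg = 0xE414
clock 9: out=0, reg = 0x720A
clock 10: out=0, reg = 0xB905
clock 11: out=1, reg = 0xDC82
clock 12: out=0, reg = 0xEE41

0010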